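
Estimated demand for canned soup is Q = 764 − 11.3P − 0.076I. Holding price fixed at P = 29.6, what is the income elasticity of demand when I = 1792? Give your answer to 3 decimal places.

At P = 29.6, I = 1792: Q = 293.328.
Holding P constant, ∂Q/∂I = −0.076.
η_I = (∂Q/∂I)·(I/Q) = -0.076 × (1792/293.328) = -0.464.

-0.464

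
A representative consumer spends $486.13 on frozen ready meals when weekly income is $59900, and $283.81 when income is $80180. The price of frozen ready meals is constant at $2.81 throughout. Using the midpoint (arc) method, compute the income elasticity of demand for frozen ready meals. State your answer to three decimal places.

-1.815

With a constant price, Q₁ = 486.13/2.81 = 173.000 and Q₂ = 283.81/2.81 = 101.000 (equivalently, work directly with expenditure since P cancels).
Midpoint %ΔQ = (283.81 − 486.13)/384.97 = -0.52555; midpoint %ΔI = (80180 − 59900)/70040 = 0.28955.
η = -0.52555 / 0.28955 = -1.815.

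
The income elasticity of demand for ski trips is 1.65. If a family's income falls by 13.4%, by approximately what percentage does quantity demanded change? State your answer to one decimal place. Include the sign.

-22.1%

%ΔQ ≈ η × %ΔI = 1.65 × (-13.4%) = -22.1%.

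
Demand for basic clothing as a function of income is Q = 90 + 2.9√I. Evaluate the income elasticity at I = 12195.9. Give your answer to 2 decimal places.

0.39

At I = 12195.9: Q = 410.262.
dQ/dI = 2.9/(2√I) = 0.0131299 at this income.
η = (dQ/dI)·(I/Q) = 0.0131299 × (12195.9/410.262) = 0.39.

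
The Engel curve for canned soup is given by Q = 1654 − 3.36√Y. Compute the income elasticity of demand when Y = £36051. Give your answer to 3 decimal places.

At Y = 36051: Q = 1016.033.
dQ/dY = -3.36/(2√Y) = -0.00884811 at this income.
η = (dQ/dY)·(Y/Q) = -0.00884811 × (36051/1016.033) = -0.314.

-0.314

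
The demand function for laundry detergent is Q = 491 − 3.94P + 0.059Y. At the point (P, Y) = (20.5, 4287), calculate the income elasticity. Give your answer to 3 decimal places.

0.381

At P = 20.5, Y = 4287: Q = 663.163.
Holding P constant, ∂Q/∂Y = 0.059.
η_Y = (∂Q/∂Y)·(Y/Q) = 0.059 × (4287/663.163) = 0.381.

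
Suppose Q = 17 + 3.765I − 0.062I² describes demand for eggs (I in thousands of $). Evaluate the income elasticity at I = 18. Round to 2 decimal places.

0.43

At I = 18: Q = 64.6820.
dQ/dI = 3.765 − 0.124I = 1.53300.
η = (dQ/dI)·(I/Q) = 1.53300 × (18/64.6820) = 0.43.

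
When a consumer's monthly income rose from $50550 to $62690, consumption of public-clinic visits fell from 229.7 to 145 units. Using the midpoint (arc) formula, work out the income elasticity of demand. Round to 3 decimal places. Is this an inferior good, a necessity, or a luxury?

ΔQ = 145 − 229.7 = -84.7; midpoint Q̄ = (229.7 + 145)/2 = 187.35.
ΔI = 62690 − 50550 = 12140; midpoint Ī = (50550 + 62690)/2 = 56620.
η = (ΔQ/Q̄) ÷ (ΔI/Ī) = (-84.7/187.35) ÷ (12140/56620) = -2.109.
η < 0 ⇒ inferior good.

-2.109 (inferior good)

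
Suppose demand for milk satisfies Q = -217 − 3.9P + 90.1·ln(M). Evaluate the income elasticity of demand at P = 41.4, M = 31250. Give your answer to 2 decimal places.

0.16

At P = 41.4, M = 31250: Q = 554.055.
Holding P constant, ∂Q/∂M = 90.1/M = 0.0028832.
η_M = (∂Q/∂M)·(M/Q) = 0.0028832 × (31250/554.055) = 0.16.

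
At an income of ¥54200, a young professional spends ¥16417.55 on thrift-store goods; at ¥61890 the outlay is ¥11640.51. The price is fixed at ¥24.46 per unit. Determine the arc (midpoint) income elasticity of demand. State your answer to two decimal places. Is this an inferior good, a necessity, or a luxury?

-2.57 (inferior good)

With a constant price, Q₁ = 16417.55/24.46 = 671.200 and Q₂ = 11640.51/24.46 = 475.900 (equivalently, work directly with expenditure since P cancels).
Midpoint %ΔQ = (11640.51 − 16417.55)/14029.03 = -0.34051; midpoint %ΔI = (61890 − 54200)/58045 = 0.13248.
η = -0.34051 / 0.13248 = -2.57.
η < 0 ⇒ inferior good.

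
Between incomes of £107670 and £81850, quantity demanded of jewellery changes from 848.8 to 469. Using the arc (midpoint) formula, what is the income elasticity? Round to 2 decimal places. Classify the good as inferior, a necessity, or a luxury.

2.12 (luxury)

ΔQ = 469 − 848.8 = -379.8; midpoint Q̄ = (848.8 + 469)/2 = 658.9.
ΔI = 81850 − 107670 = -25820; midpoint Ī = (107670 + 81850)/2 = 94760.
η = (ΔQ/Q̄) ÷ (ΔI/Ī) = (-379.8/658.9) ÷ (-25820/94760) = 2.12.
η > 1 ⇒ luxury.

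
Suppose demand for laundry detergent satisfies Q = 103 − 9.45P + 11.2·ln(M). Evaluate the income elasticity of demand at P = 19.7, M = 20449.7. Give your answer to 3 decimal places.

At P = 19.7, M = 20449.7: Q = 28.003.
Holding P constant, ∂Q/∂M = 11.2/M = 0.000547685.
η_M = (∂Q/∂M)·(M/Q) = 0.000547685 × (20449.7/28.003) = 0.400.

0.400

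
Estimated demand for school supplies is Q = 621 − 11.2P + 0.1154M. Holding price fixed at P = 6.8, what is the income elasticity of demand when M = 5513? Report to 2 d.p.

0.54

At P = 6.8, M = 5513: Q = 1181.040.
Holding P constant, ∂Q/∂M = 0.1154.
η_M = (∂Q/∂M)·(M/Q) = 0.1154 × (5513/1181.040) = 0.54.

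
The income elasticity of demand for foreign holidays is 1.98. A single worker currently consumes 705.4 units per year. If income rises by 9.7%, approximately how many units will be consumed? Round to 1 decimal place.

%ΔQ ≈ η × %ΔI = 1.98 × 9.7% = 19.206%.
New Q ≈ 705.4 × (1 + 0.19206) = 840.9.

840.9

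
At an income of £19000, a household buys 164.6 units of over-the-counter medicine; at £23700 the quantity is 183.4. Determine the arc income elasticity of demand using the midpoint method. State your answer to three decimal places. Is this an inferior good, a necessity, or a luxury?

ΔQ = 183.4 − 164.6 = 18.8; midpoint Q̄ = (164.6 + 183.4)/2 = 174.
ΔI = 23700 − 19000 = 4700; midpoint Ī = (19000 + 23700)/2 = 21350.
η = (ΔQ/Q̄) ÷ (ΔI/Ī) = (18.8/174) ÷ (4700/21350) = 0.491.
0 < η < 1 ⇒ necessity.

0.491 (necessity)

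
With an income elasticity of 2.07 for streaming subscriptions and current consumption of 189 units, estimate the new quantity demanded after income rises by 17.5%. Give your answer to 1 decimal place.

%ΔQ ≈ η × %ΔI = 2.07 × 17.5% = 36.225%.
New Q ≈ 189 × (1 + 0.36225) = 257.5.

257.5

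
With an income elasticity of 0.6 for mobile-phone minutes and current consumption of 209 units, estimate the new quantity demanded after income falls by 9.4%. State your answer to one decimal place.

%ΔQ ≈ η × %ΔI = 0.6 × (-9.4%) = -5.64%.
New Q ≈ 209 × (1 − 0.0564) = 197.2.

197.2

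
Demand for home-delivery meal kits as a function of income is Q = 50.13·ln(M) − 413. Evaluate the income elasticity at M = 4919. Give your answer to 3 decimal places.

At M = 4919: Q = 13.148.
dQ/dM = 50.13/M = 0.0101911 at this income.
η = (dQ/dM)·(M/Q) = 0.0101911 × (4919/13.148) = 3.813.

3.813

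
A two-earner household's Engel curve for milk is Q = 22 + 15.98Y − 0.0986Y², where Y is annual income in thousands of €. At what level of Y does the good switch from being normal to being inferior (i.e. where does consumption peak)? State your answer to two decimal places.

81.03

dQ/dY = 15.98 − 0.1972Y.
The good is inferior where dQ/dY < 0. Setting dQ/dY = 0 gives Y = 15.98 / 0.1972 = 81.03.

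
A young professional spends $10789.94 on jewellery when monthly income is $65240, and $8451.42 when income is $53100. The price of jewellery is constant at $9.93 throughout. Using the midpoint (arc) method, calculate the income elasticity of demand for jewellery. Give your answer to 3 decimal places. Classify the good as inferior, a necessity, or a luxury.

1.185 (luxury)

With a constant price, Q₁ = 10789.94/9.93 = 1086.600 and Q₂ = 8451.42/9.93 = 851.100 (equivalently, work directly with expenditure since P cancels).
Midpoint %ΔQ = (8451.42 − 10789.94)/9620.68 = -0.24307; midpoint %ΔI = (53100 − 65240)/59170 = -0.20517.
η = -0.24307 / -0.20517 = 1.185.
η > 1 ⇒ luxury.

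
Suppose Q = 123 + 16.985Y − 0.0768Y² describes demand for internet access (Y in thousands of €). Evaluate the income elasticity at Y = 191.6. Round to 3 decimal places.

At Y = 191.6: Q = 557.9550.
dQ/dY = 16.985 − 0.1536Y = -12.44476.
η = (dQ/dY)·(Y/Q) = -12.44476 × (191.6/557.9550) = -4.273.

-4.273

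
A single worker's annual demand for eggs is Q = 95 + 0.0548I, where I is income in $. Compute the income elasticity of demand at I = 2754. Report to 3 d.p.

0.614

At I = 2754: Q = 245.919.
dQ/dI = 0.0548.
η = (dQ/dI)·(I/Q) = 0.0548 × (2754/245.919) = 0.614.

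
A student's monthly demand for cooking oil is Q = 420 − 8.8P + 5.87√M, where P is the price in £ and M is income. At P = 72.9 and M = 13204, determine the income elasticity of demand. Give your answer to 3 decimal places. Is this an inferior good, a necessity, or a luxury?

At P = 72.9, M = 13204: Q = 452.994.
Holding P constant, ∂Q/∂M = 5.87/(2√M) = 0.025542.
η_M = (∂Q/∂M)·(M/Q) = 0.025542 × (13204/452.994) = 0.745.
Since 0 < η < 1, this is a necessity.

0.745 (necessity)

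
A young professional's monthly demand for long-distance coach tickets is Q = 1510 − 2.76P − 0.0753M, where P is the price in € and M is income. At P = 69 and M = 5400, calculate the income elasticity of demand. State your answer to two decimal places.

-0.45

At P = 69, M = 5400: Q = 912.940.
Holding P constant, ∂Q/∂M = −0.0753.
η_M = (∂Q/∂M)·(M/Q) = -0.0753 × (5400/912.940) = -0.45.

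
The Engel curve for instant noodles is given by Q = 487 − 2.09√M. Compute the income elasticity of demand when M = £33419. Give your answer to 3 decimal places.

-1.821

At M = 33419: Q = 104.930.
dQ/dM = -2.09/(2√M) = -0.00571636 at this income.
η = (dQ/dM)·(M/Q) = -0.00571636 × (33419/104.930) = -1.821.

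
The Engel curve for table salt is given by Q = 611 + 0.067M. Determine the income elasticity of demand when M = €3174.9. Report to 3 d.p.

0.258

At M = 3174.9: Q = 823.718.
dQ/dM = 0.067.
η = (dQ/dM)·(M/Q) = 0.067 × (3174.9/823.718) = 0.258.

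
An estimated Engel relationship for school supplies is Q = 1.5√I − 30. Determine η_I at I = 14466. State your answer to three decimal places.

0.600

At I = 14466: Q = 150.412.
dQ/dI = 1.5/(2√I) = 0.00623573 at this income.
η = (dQ/dI)·(I/Q) = 0.00623573 × (14466/150.412) = 0.600.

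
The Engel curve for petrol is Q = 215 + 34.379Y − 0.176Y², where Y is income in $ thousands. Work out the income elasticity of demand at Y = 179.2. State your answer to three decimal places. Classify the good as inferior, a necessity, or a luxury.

At Y = 179.2: Q = 723.8922.
dQ/dY = 34.379 − 0.352Y = -28.69940.
η = (dQ/dY)·(Y/Q) = -28.69940 × (179.2/723.8922) = -7.105.
η < 0 ⇒ inferior good.

-7.105 (inferior good)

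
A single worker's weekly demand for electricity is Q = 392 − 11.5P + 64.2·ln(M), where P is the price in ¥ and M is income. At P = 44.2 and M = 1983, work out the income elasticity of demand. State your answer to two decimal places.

0.17

At P = 44.2, M = 1983: Q = 371.130.
Holding P constant, ∂Q/∂M = 64.2/M = 0.0323752.
η_M = (∂Q/∂M)·(M/Q) = 0.0323752 × (1983/371.130) = 0.17.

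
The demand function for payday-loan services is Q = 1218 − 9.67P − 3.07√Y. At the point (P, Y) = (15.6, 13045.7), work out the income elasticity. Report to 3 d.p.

-0.245

At P = 15.6, Y = 13045.7: Q = 716.499.
Holding P constant, ∂Q/∂Y = -3.07/(2√Y) = -0.0134392.
η_Y = (∂Q/∂Y)·(Y/Q) = -0.0134392 × (13045.7/716.499) = -0.245.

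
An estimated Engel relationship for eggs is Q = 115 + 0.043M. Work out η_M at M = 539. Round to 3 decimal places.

At M = 539: Q = 138.177.
dQ/dM = 0.043.
η = (dQ/dM)·(M/Q) = 0.043 × (539/138.177) = 0.168.

0.168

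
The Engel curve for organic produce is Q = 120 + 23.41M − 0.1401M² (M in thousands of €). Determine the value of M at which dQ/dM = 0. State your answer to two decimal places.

dQ/dM = 23.41 − 0.2802M.
The good is inferior where dQ/dM < 0. Setting dQ/dM = 0 gives M = 23.41 / 0.2802 = 83.55.

83.55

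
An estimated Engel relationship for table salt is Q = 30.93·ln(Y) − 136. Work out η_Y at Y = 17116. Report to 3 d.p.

0.187

At Y = 17116: Q = 165.498.
dQ/dY = 30.93/Y = 0.00180708 at this income.
η = (dQ/dY)·(Y/Q) = 0.00180708 × (17116/165.498) = 0.187.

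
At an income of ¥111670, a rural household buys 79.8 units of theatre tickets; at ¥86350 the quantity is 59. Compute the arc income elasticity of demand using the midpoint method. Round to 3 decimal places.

ΔQ = 59 − 79.8 = -20.8; midpoint Q̄ = (79.8 + 59)/2 = 69.4.
ΔI = 86350 − 111670 = -25320; midpoint Ī = (111670 + 86350)/2 = 99010.
η = (ΔQ/Q̄) ÷ (ΔI/Ī) = (-20.8/69.4) ÷ (-25320/99010) = 1.172.

1.172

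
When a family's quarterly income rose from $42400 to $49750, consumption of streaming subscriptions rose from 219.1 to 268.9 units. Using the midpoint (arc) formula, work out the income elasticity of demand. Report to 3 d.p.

ΔQ = 268.9 − 219.1 = 49.8; midpoint Q̄ = (219.1 + 268.9)/2 = 244.
ΔI = 49750 − 42400 = 7350; midpoint Ī = (42400 + 49750)/2 = 46075.
η = (ΔQ/Q̄) ÷ (ΔI/Ī) = (49.8/244) ÷ (7350/46075) = 1.279.

1.279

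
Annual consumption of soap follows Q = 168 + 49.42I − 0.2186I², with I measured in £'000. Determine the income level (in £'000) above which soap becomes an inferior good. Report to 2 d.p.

dQ/dI = 49.42 − 0.4372I.
The good is inferior where dQ/dI < 0. Setting dQ/dI = 0 gives I = 49.42 / 0.4372 = 113.04.

113.04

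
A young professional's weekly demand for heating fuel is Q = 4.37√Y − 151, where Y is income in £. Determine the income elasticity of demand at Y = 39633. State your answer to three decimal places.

At Y = 39633: Q = 718.981.
dQ/dY = 4.37/(2√Y) = 0.0109755 at this income.
η = (dQ/dY)·(Y/Q) = 0.0109755 × (39633/718.981) = 0.605.

0.605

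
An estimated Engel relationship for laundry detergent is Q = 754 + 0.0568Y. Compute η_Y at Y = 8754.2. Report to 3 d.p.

0.397

At Y = 8754.2: Q = 1251.239.
dQ/dY = 0.0568.
η = (dQ/dY)·(Y/Q) = 0.0568 × (8754.2/1251.239) = 0.397.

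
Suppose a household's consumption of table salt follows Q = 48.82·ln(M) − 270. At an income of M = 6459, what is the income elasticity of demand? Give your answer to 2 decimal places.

0.31

At M = 6459: Q = 158.309.
dQ/dM = 48.82/M = 0.00755845 at this income.
η = (dQ/dM)·(M/Q) = 0.00755845 × (6459/158.309) = 0.31.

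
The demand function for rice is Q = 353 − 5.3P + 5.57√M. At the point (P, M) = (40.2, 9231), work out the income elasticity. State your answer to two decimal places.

0.40

At P = 40.2, M = 9231: Q = 675.095.
Holding P constant, ∂Q/∂M = 5.57/(2√M) = 0.0289868.
η_M = (∂Q/∂M)·(M/Q) = 0.0289868 × (9231/675.095) = 0.40.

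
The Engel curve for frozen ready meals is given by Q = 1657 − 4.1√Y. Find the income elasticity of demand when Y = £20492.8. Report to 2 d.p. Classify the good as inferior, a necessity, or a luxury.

-0.27 (inferior good)

At Y = 20492.8: Q = 1070.072.
dQ/dY = -4.1/(2√Y) = -0.0143203 at this income.
η = (dQ/dY)·(Y/Q) = -0.0143203 × (20492.8/1070.072) = -0.27.
Since η < 0, the good is an inferior good.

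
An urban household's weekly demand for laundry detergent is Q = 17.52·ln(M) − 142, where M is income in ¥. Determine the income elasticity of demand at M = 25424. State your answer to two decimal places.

0.49

At M = 25424: Q = 35.713.
dQ/dM = 17.52/M = 0.000689113 at this income.
η = (dQ/dM)·(M/Q) = 0.000689113 × (25424/35.713) = 0.49.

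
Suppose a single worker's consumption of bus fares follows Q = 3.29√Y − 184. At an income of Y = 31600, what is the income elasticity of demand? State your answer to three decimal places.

0.730

At Y = 31600: Q = 400.843.
dQ/dY = 3.29/(2√Y) = 0.00925385 at this income.
η = (dQ/dY)·(Y/Q) = 0.00925385 × (31600/400.843) = 0.730.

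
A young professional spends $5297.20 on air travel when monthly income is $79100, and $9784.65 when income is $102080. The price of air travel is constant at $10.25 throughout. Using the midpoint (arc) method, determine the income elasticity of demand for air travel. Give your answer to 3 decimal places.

With a constant price, Q₁ = 5297.20/10.25 = 516.800 and Q₂ = 9784.65/10.25 = 954.600 (equivalently, work directly with expenditure since P cancels).
Midpoint %ΔQ = (9784.65 − 5297.20)/7540.92 = 0.59508; midpoint %ΔI = (102080 − 79100)/90590 = 0.25367.
η = 0.59508 / 0.25367 = 2.346.

2.346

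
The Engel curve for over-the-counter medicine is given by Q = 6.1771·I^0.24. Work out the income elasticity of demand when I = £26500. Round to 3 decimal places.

0.240

For Q = A·I^β the income elasticity is constant and equal to β.
Here β = 0.24, so η = 0.240.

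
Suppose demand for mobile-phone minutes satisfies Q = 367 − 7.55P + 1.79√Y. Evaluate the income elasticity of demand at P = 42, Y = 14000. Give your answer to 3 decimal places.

At P = 42, Y = 14000: Q = 261.696.
Holding P constant, ∂Q/∂Y = 1.79/(2√Y) = 0.00756413.
η_Y = (∂Q/∂Y)·(Y/Q) = 0.00756413 × (14000/261.696) = 0.405.

0.405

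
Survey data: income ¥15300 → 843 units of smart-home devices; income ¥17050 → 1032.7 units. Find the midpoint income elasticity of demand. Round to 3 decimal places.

1.870

ΔQ = 1032.7 − 843 = 189.7; midpoint Q̄ = (843 + 1032.7)/2 = 937.85.
ΔI = 17050 − 15300 = 1750; midpoint Ī = (15300 + 17050)/2 = 16175.
η = (ΔQ/Q̄) ÷ (ΔI/Ī) = (189.7/937.85) ÷ (1750/16175) = 1.870.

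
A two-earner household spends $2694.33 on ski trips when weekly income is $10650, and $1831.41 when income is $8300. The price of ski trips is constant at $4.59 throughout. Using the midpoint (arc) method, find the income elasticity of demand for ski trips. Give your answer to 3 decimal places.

With a constant price, Q₁ = 2694.33/4.59 = 587.000 and Q₂ = 1831.41/4.59 = 399.000 (equivalently, work directly with expenditure since P cancels).
Midpoint %ΔQ = (1831.41 − 2694.33)/2262.87 = -0.38134; midpoint %ΔI = (8300 − 10650)/9475 = -0.24802.
η = -0.38134 / -0.24802 = 1.538.

1.538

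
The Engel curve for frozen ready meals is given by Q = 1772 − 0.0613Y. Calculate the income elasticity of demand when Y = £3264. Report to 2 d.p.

At Y = 3264: Q = 1571.917.
dQ/dY = −0.0613.
η = (dQ/dY)·(Y/Q) = -0.0613 × (3264/1571.917) = -0.13.

-0.13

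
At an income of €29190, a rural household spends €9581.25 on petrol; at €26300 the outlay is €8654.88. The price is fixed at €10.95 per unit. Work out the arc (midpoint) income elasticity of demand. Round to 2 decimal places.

0.98

With a constant price, Q₁ = 9581.25/10.95 = 875.000 and Q₂ = 8654.88/10.95 = 790.400 (equivalently, work directly with expenditure since P cancels).
Midpoint %ΔQ = (8654.88 − 9581.25)/9118.06 = -0.10160; midpoint %ΔI = (26300 − 29190)/27745 = -0.10416.
η = -0.10160 / -0.10416 = 0.98.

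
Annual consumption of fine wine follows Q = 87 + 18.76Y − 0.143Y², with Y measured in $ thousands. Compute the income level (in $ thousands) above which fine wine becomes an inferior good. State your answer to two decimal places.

65.59

dQ/dY = 18.76 − 0.286Y.
The good is inferior where dQ/dY < 0. Setting dQ/dY = 0 gives Y = 18.76 / 0.286 = 65.59.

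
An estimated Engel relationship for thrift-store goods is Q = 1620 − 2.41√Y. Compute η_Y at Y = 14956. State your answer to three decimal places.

At Y = 14956: Q = 1325.270.
dQ/dY = -2.41/(2√Y) = -0.00985325 at this income.
η = (dQ/dY)·(Y/Q) = -0.00985325 × (14956/1325.270) = -0.111.

-0.111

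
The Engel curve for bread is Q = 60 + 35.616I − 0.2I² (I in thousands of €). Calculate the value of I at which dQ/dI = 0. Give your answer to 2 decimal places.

dQ/dI = 35.616 − 0.4I.
The good is inferior where dQ/dI < 0. Setting dQ/dI = 0 gives I = 35.616 / 0.4 = 89.04.

89.04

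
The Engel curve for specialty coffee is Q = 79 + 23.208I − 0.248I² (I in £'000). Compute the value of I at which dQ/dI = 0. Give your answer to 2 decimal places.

46.79

dQ/dI = 23.208 − 0.496I.
The good is inferior where dQ/dI < 0. Setting dQ/dI = 0 gives I = 23.208 / 0.496 = 46.79.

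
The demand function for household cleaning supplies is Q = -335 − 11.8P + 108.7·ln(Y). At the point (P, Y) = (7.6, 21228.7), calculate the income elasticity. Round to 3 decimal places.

At P = 7.6, Y = 21228.7: Q = 658.310.
Holding P constant, ∂Q/∂Y = 108.7/Y = 0.00512043.
η_Y = (∂Q/∂Y)·(Y/Q) = 0.00512043 × (21228.7/658.310) = 0.165.

0.165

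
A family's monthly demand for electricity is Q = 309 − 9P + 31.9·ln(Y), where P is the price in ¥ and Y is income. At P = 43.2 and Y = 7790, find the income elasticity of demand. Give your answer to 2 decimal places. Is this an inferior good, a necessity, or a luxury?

At P = 43.2, Y = 7790: Q = 206.043.
Holding P constant, ∂Q/∂Y = 31.9/Y = 0.00409499.
η_Y = (∂Q/∂Y)·(Y/Q) = 0.00409499 × (7790/206.043) = 0.15.
Since 0 < η < 1, this is a necessity.

0.15 (necessity)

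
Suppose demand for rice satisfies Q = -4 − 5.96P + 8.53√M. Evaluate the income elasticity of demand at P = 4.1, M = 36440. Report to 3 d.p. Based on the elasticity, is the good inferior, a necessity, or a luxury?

At P = 4.1, M = 36440: Q = 1599.878.
Holding P constant, ∂Q/∂M = 8.53/(2√M) = 0.0223424.
η_M = (∂Q/∂M)·(M/Q) = 0.0223424 × (36440/1599.878) = 0.509.
Since 0 < η < 1, this is a necessity.

0.509 (necessity)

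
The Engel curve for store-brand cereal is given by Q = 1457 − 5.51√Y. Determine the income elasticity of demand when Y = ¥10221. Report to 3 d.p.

At Y = 10221: Q = 899.945.
dQ/dY = -5.51/(2√Y) = -0.0272505 at this income.
η = (dQ/dY)·(Y/Q) = -0.0272505 × (10221/899.945) = -0.309.

-0.309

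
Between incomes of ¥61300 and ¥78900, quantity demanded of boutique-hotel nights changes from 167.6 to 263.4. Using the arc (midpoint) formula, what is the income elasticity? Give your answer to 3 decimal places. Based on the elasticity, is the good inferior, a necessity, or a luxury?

ΔQ = 263.4 − 167.6 = 95.8; midpoint Q̄ = (167.6 + 263.4)/2 = 215.5.
ΔI = 78900 − 61300 = 17600; midpoint Ī = (61300 + 78900)/2 = 70100.
η = (ΔQ/Q̄) ÷ (ΔI/Ī) = (95.8/215.5) ÷ (17600/70100) = 1.771.
η > 1 ⇒ luxury.

1.771 (luxury)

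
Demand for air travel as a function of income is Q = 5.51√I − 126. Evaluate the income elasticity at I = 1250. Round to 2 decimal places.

At I = 1250: Q = 68.808.
dQ/dI = 5.51/(2√I) = 0.0779232 at this income.
η = (dQ/dI)·(I/Q) = 0.0779232 × (1250/68.808) = 1.42.

1.42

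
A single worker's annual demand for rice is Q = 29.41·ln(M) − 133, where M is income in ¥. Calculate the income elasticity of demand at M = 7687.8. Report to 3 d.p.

0.226

At M = 7687.8: Q = 130.143.
dQ/dM = 29.41/M = 0.00382554 at this income.
η = (dQ/dM)·(M/Q) = 0.00382554 × (7687.8/130.143) = 0.226.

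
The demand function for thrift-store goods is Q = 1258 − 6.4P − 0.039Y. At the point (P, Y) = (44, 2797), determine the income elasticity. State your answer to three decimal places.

At P = 44, Y = 2797: Q = 867.317.
Holding P constant, ∂Q/∂Y = −0.039.
η_Y = (∂Q/∂Y)·(Y/Q) = -0.039 × (2797/867.317) = -0.126.

-0.126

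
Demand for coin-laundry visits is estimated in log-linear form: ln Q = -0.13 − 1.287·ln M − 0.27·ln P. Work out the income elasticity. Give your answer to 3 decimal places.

-1.287

In a log-linear demand, the coefficient on ln M is the income elasticity.
So η = -1.287.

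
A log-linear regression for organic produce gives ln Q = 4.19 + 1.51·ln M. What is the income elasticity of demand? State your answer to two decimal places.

1.51

In a log-linear demand, the coefficient on ln M is the income elasticity.
So η = 1.51.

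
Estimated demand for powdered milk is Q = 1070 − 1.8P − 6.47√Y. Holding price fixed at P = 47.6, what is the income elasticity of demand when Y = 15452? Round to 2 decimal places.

At P = 47.6, Y = 15452: Q = 180.060.
Holding P constant, ∂Q/∂Y = -6.47/(2√Y) = -0.0260245.
η_Y = (∂Q/∂Y)·(Y/Q) = -0.0260245 × (15452/180.060) = -2.23.

-2.23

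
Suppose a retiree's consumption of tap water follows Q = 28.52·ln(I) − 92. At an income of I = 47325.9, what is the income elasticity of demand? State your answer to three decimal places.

0.133

At I = 47325.9: Q = 215.012.
dQ/dI = 28.52/I = 0.00060263 at this income.
η = (dQ/dI)·(I/Q) = 0.00060263 × (47325.9/215.012) = 0.133.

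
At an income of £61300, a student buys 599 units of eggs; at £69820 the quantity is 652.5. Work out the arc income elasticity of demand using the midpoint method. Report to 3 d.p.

0.658

ΔQ = 652.5 − 599 = 53.5; midpoint Q̄ = (599 + 652.5)/2 = 625.75.
ΔI = 69820 − 61300 = 8520; midpoint Ī = (61300 + 69820)/2 = 65560.
η = (ΔQ/Q̄) ÷ (ΔI/Ī) = (53.5/625.75) ÷ (8520/65560) = 0.658.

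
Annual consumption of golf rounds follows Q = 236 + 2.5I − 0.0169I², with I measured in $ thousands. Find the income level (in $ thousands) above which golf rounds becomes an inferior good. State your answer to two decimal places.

dQ/dI = 2.5 − 0.0338I.
The good is inferior where dQ/dI < 0. Setting dQ/dI = 0 gives I = 2.5 / 0.0338 = 73.96.

73.96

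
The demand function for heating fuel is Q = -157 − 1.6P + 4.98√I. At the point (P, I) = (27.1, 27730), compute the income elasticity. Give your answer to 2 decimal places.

At P = 27.1, I = 27730: Q = 628.926.
Holding P constant, ∂Q/∂I = 4.98/(2√I) = 0.0149529.
η_I = (∂Q/∂I)·(I/Q) = 0.0149529 × (27730/628.926) = 0.66.

0.66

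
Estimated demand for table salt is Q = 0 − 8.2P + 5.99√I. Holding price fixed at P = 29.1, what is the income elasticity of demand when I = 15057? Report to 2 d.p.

At P = 29.1, I = 15057: Q = 496.395.
Holding P constant, ∂Q/∂I = 5.99/(2√I) = 0.0244077.
η_I = (∂Q/∂I)·(I/Q) = 0.0244077 × (15057/496.395) = 0.74.

0.74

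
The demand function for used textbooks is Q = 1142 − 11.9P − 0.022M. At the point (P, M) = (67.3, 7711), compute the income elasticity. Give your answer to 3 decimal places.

-0.989

At P = 67.3, M = 7711: Q = 171.488.
Holding P constant, ∂Q/∂M = −0.022.
η_M = (∂Q/∂M)·(M/Q) = -0.022 × (7711/171.488) = -0.989.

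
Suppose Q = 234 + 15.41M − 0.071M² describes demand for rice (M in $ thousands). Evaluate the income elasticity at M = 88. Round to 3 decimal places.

0.247

At M = 88: Q = 1040.2560.
dQ/dM = 15.41 − 0.142M = 2.91400.
η = (dQ/dM)·(M/Q) = 2.91400 × (88/1040.2560) = 0.247.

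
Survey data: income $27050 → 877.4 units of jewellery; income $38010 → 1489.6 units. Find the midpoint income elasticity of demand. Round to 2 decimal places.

ΔQ = 1489.6 − 877.4 = 612.2; midpoint Q̄ = (877.4 + 1489.6)/2 = 1183.5.
ΔI = 38010 − 27050 = 10960; midpoint Ī = (27050 + 38010)/2 = 32530.
η = (ΔQ/Q̄) ÷ (ΔI/Ī) = (612.2/1183.5) ÷ (10960/32530) = 1.54.

1.54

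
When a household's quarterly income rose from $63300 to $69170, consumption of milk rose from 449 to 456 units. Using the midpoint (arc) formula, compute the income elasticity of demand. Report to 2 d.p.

ΔQ = 456 − 449 = 7; midpoint Q̄ = (449 + 456)/2 = 452.5.
ΔI = 69170 − 63300 = 5870; midpoint Ī = (63300 + 69170)/2 = 66235.
η = (ΔQ/Q̄) ÷ (ΔI/Ī) = (7/452.5) ÷ (5870/66235) = 0.17.

0.17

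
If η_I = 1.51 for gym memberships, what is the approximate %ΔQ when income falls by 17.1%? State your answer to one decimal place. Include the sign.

-25.8%

%ΔQ ≈ η × %ΔI = 1.51 × (-17.1%) = -25.8%.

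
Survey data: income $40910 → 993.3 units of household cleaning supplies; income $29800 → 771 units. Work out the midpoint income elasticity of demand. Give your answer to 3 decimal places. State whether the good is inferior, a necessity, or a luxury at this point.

ΔQ = 771 − 993.3 = -222.3; midpoint Q̄ = (993.3 + 771)/2 = 882.15.
ΔI = 29800 − 40910 = -11110; midpoint Ī = (40910 + 29800)/2 = 35355.
η = (ΔQ/Q̄) ÷ (ΔI/Ī) = (-222.3/882.15) ÷ (-11110/35355) = 0.802.
0 < η < 1 ⇒ necessity.

0.802 (necessity)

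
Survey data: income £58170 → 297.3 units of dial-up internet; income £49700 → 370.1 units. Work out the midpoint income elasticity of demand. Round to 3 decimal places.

-1.389

ΔQ = 370.1 − 297.3 = 72.8; midpoint Q̄ = (297.3 + 370.1)/2 = 333.7.
ΔI = 49700 − 58170 = -8470; midpoint Ī = (58170 + 49700)/2 = 53935.
η = (ΔQ/Q̄) ÷ (ΔI/Ī) = (72.8/333.7) ÷ (-8470/53935) = -1.389.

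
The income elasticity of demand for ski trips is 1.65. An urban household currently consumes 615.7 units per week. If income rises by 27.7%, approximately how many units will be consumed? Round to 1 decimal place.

897.1

%ΔQ ≈ η × %ΔI = 1.65 × 27.7% = 45.705%.
New Q ≈ 615.7 × (1 + 0.45705) = 897.1.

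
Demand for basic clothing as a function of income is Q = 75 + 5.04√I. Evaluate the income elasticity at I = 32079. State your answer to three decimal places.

0.462

At I = 32079: Q = 977.695.
dQ/dI = 5.04/(2√I) = 0.0140699 at this income.
η = (dQ/dI)·(I/Q) = 0.0140699 × (32079/977.695) = 0.462.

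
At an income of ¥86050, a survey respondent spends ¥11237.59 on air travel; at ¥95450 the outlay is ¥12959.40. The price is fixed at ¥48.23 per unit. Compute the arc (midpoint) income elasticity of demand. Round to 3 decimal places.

With a constant price, Q₁ = 11237.59/48.23 = 233.000 and Q₂ = 12959.40/48.23 = 268.700 (equivalently, work directly with expenditure since P cancels).
Midpoint %ΔQ = (12959.40 − 11237.59)/12098.50 = 0.14232; midpoint %ΔI = (95450 − 86050)/90750 = 0.10358.
η = 0.14232 / 0.10358 = 1.374.

1.374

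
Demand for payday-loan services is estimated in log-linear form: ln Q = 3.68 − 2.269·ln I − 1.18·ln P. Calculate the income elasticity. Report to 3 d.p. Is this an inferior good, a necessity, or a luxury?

-2.269 (inferior good)

In a log-linear demand, the coefficient on ln I is the income elasticity.
So η = -2.269.
η < 0 ⇒ inferior good.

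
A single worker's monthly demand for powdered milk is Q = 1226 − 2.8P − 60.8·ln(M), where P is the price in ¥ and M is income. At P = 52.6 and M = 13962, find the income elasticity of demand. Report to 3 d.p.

At P = 52.6, M = 13962: Q = 498.439.
Holding P constant, ∂Q/∂M = -60.8/M = -0.00435468.
η_M = (∂Q/∂M)·(M/Q) = -0.00435468 × (13962/498.439) = -0.122.

-0.122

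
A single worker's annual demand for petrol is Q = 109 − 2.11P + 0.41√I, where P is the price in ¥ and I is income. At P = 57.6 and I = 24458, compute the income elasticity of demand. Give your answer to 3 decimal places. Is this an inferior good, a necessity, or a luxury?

At P = 57.6, I = 24458: Q = 51.584.
Holding P constant, ∂Q/∂I = 0.41/(2√I) = 0.00131082.
η_I = (∂Q/∂I)·(I/Q) = 0.00131082 × (24458/51.584) = 0.622.
Since 0 < η < 1, this is a necessity.

0.622 (necessity)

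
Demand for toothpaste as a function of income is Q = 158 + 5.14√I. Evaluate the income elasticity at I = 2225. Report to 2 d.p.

0.30

At I = 2225: Q = 400.453.
dQ/dI = 5.14/(2√I) = 0.0544839 at this income.
η = (dQ/dI)·(I/Q) = 0.0544839 × (2225/400.453) = 0.30.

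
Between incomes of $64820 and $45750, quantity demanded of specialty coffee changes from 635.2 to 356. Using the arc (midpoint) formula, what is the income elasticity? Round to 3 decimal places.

ΔQ = 356 − 635.2 = -279.2; midpoint Q̄ = (635.2 + 356)/2 = 495.6.
ΔI = 45750 − 64820 = -19070; midpoint Ī = (64820 + 45750)/2 = 55285.
η = (ΔQ/Q̄) ÷ (ΔI/Ī) = (-279.2/495.6) ÷ (-19070/55285) = 1.633.

1.633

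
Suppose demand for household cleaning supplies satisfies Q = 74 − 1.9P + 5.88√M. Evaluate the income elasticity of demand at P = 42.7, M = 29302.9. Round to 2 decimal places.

0.50

At P = 42.7, M = 29302.9: Q = 999.414.
Holding P constant, ∂Q/∂M = 5.88/(2√M) = 0.0171748.
η_M = (∂Q/∂M)·(M/Q) = 0.0171748 × (29302.9/999.414) = 0.50.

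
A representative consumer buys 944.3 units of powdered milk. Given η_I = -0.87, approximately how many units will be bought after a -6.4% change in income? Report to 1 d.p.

%ΔQ ≈ η × %ΔI = -0.87 × (-6.4%) = 5.568%.
New Q ≈ 944.3 × (1 + 0.05568) = 996.9.

996.9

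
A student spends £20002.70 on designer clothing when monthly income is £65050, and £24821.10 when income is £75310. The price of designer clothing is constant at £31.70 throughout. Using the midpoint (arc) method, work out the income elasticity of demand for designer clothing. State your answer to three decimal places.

With a constant price, Q₁ = 20002.70/31.70 = 631.000 and Q₂ = 24821.10/31.70 = 783.000 (equivalently, work directly with expenditure since P cancels).
Midpoint %ΔQ = (24821.10 − 20002.70)/22411.90 = 0.21499; midpoint %ΔI = (75310 − 65050)/70180 = 0.14620.
η = 0.21499 / 0.14620 = 1.471.

1.471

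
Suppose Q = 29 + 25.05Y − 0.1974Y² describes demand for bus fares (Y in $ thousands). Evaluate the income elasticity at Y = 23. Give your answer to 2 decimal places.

At Y = 23: Q = 500.7254.
dQ/dY = 25.05 − 0.3948Y = 15.96960.
η = (dQ/dY)·(Y/Q) = 15.96960 × (23/500.7254) = 0.73.

0.73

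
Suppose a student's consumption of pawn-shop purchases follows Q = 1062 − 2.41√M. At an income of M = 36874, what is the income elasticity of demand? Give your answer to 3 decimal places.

-0.386

At M = 36874: Q = 599.217.
dQ/dM = -2.41/(2√M) = -0.00627519 at this income.
η = (dQ/dM)·(M/Q) = -0.00627519 × (36874/599.217) = -0.386.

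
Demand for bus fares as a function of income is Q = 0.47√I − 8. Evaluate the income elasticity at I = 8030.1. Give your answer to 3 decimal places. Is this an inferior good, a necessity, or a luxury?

At I = 8030.1: Q = 34.117.
dQ/dI = 0.47/(2√I) = 0.00262245 at this income.
η = (dQ/dI)·(I/Q) = 0.00262245 × (8030.1/34.117) = 0.617.
Since 0 < η < 1, the good is a necessity.

0.617 (necessity)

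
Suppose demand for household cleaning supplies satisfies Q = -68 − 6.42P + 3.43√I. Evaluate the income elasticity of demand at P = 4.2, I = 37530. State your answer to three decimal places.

At P = 4.2, I = 37530: Q = 569.518.
Holding P constant, ∂Q/∂I = 3.43/(2√I) = 0.00885268.
η_I = (∂Q/∂I)·(I/Q) = 0.00885268 × (37530/569.518) = 0.583.

0.583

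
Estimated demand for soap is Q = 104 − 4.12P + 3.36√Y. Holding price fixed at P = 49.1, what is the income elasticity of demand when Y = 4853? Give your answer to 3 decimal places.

At P = 49.1, Y = 4853: Q = 135.777.
Holding P constant, ∂Q/∂Y = 3.36/(2√Y) = 0.0241159.
η_Y = (∂Q/∂Y)·(Y/Q) = 0.0241159 × (4853/135.777) = 0.862.

0.862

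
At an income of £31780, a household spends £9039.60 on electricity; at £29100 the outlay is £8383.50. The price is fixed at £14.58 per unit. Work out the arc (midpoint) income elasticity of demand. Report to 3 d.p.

0.855

With a constant price, Q₁ = 9039.60/14.58 = 620.000 and Q₂ = 8383.50/14.58 = 575.000 (equivalently, work directly with expenditure since P cancels).
Midpoint %ΔQ = (8383.50 − 9039.60)/8711.55 = -0.07531; midpoint %ΔI = (29100 − 31780)/30440 = -0.08804.
η = -0.07531 / -0.08804 = 0.855.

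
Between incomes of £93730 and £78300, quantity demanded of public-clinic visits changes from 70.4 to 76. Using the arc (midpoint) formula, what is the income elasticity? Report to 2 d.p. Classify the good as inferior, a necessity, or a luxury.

ΔQ = 76 − 70.4 = 5.6; midpoint Q̄ = (70.4 + 76)/2 = 73.2.
ΔI = 78300 − 93730 = -15430; midpoint Ī = (93730 + 78300)/2 = 86015.
η = (ΔQ/Q̄) ÷ (ΔI/Ī) = (5.6/73.2) ÷ (-15430/86015) = -0.43.
η < 0 ⇒ inferior good.

-0.43 (inferior good)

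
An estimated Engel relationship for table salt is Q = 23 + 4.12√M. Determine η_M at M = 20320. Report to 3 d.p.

0.481

At M = 20320: Q = 610.299.
dQ/dM = 4.12/(2√M) = 0.0144512 at this income.
η = (dQ/dM)·(M/Q) = 0.0144512 × (20320/610.299) = 0.481.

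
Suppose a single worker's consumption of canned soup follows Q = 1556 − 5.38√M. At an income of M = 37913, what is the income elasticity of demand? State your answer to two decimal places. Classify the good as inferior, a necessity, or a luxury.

At M = 37913: Q = 508.446.
dQ/dM = -5.38/(2√M) = -0.0138152 at this income.
η = (dQ/dM)·(M/Q) = -0.0138152 × (37913/508.446) = -1.03.
Since η < 0, the good is an inferior good.

-1.03 (inferior good)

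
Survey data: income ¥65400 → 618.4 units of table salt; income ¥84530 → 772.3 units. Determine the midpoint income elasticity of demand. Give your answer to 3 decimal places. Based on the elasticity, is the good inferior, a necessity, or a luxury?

ΔQ = 772.3 − 618.4 = 153.9; midpoint Q̄ = (618.4 + 772.3)/2 = 695.35.
ΔI = 84530 − 65400 = 19130; midpoint Ī = (65400 + 84530)/2 = 74965.
η = (ΔQ/Q̄) ÷ (ΔI/Ī) = (153.9/695.35) ÷ (19130/74965) = 0.867.
0 < η < 1 ⇒ necessity.

0.867 (necessity)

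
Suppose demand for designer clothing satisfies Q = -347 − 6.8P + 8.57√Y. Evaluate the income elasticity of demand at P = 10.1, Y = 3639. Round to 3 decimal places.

At P = 10.1, Y = 3639: Q = 101.298.
Holding P constant, ∂Q/∂Y = 8.57/(2√Y) = 0.0710329.
η_Y = (∂Q/∂Y)·(Y/Q) = 0.0710329 × (3639/101.298) = 2.552.

2.552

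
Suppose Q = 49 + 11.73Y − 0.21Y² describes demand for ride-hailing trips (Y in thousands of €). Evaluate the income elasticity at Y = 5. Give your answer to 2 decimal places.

At Y = 5: Q = 102.4000.
dQ/dY = 11.73 − 0.42Y = 9.63000.
η = (dQ/dY)·(Y/Q) = 9.63000 × (5/102.4000) = 0.47.

0.47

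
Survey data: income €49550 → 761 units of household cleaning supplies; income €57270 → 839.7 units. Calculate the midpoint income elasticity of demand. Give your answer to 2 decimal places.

0.68

ΔQ = 839.7 − 761 = 78.7; midpoint Q̄ = (761 + 839.7)/2 = 800.35.
ΔI = 57270 − 49550 = 7720; midpoint Ī = (49550 + 57270)/2 = 53410.
η = (ΔQ/Q̄) ÷ (ΔI/Ī) = (78.7/800.35) ÷ (7720/53410) = 0.68.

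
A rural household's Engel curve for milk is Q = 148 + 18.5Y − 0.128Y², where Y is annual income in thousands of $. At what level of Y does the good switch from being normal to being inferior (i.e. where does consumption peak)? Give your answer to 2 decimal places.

dQ/dY = 18.5 − 0.256Y.
The good is inferior where dQ/dY < 0. Setting dQ/dY = 0 gives Y = 18.5 / 0.256 = 72.27.

72.27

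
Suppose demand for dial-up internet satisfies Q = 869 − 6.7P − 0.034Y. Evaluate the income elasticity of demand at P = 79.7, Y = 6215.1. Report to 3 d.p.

-1.708

At P = 79.7, Y = 6215.1: Q = 123.697.
Holding P constant, ∂Q/∂Y = −0.034.
η_Y = (∂Q/∂Y)·(Y/Q) = -0.034 × (6215.1/123.697) = -1.708.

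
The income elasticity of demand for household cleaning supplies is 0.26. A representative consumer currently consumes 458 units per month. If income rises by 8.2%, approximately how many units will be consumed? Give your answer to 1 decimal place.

%ΔQ ≈ η × %ΔI = 0.26 × 8.2% = 2.132%.
New Q ≈ 458 × (1 + 0.02132) = 467.8.

467.8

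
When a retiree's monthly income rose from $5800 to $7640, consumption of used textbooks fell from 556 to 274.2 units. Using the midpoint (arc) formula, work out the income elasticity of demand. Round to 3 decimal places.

-2.479

ΔQ = 274.2 − 556 = -281.8; midpoint Q̄ = (556 + 274.2)/2 = 415.1.
ΔI = 7640 − 5800 = 1840; midpoint Ī = (5800 + 7640)/2 = 6720.
η = (ΔQ/Q̄) ÷ (ΔI/Ī) = (-281.8/415.1) ÷ (1840/6720) = -2.479.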